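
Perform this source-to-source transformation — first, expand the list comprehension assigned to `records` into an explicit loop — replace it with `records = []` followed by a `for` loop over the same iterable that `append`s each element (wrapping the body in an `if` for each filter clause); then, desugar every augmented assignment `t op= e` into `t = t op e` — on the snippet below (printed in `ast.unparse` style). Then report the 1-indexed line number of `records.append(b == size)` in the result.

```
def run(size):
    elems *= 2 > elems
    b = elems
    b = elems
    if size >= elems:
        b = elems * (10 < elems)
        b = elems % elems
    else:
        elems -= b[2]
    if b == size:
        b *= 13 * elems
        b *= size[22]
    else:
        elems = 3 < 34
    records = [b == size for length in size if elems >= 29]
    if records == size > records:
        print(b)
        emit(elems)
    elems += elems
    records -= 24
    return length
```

Transformed code:
def run(size):
    elems = elems * (2 > elems)
    b = elems
    b = elems
    if size >= elems:
        b = elems * (10 < elems)
        b = elems % elems
    else:
        elems = elems - b[2]
    if b == size:
        b = b * (13 * elems)
        b = b * size[22]
    else:
        elems = 3 < 34
    records = []
    for length in size:
        if elems >= 29:
            records.append(b == size)
    if records == size > records:
        print(b)
        emit(elems)
    elems = elems + elems
    records = records - 24
    return length

18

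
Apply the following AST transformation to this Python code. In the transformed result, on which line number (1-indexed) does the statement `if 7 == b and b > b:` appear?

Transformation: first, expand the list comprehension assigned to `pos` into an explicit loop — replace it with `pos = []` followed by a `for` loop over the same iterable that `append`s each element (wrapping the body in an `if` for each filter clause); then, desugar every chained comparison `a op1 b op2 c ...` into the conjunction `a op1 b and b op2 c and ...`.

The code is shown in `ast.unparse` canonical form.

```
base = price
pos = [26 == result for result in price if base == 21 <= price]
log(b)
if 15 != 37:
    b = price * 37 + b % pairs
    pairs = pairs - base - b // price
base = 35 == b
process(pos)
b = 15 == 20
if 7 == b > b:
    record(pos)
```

13

Transformed code:
base = price
pos = []
for result in price:
    if base == 21 and 21 <= price:
        pos.append(26 == result)
log(b)
if 15 != 37:
    b = price * 37 + b % pairs
    pairs = pairs - base - b // price
base = 35 == b
process(pos)
b = 15 == 20
if 7 == b and b > b:
    record(pos)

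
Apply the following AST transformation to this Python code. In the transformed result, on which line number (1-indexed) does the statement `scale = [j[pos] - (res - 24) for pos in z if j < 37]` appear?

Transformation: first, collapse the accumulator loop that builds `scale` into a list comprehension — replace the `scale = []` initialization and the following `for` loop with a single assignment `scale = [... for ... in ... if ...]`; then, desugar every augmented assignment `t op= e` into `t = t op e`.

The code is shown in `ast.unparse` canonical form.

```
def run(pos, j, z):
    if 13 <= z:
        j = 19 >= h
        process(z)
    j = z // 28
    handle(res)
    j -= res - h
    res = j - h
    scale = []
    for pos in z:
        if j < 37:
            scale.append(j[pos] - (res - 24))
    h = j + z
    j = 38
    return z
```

9

Transformed code:
def run(pos, j, z):
    if 13 <= z:
        j = 19 >= h
        process(z)
    j = z // 28
    handle(res)
    j = j - (res - h)
    res = j - h
    scale = [j[pos] - (res - 24) for pos in z if j < 37]
    h = j + z
    j = 38
    return z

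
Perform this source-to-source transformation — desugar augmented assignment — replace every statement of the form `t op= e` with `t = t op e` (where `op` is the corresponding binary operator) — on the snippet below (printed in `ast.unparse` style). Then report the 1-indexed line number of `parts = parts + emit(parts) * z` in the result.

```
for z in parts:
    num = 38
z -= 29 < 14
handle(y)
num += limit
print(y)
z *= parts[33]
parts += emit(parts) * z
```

8

Transformed code:
for z in parts:
    num = 38
z = z - (29 < 14)
handle(y)
num = num + limit
print(y)
z = z * parts[33]
parts = parts + emit(parts) * z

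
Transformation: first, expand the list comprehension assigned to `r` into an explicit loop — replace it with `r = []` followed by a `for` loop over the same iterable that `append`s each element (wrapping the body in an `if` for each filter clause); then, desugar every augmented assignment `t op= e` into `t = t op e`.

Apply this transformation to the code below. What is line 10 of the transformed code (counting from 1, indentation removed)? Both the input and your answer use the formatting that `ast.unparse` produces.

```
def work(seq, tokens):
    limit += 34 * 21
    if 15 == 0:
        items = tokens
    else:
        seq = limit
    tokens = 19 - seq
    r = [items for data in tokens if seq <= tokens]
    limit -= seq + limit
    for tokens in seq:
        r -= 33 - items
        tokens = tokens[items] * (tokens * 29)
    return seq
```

if seq <= tokens:

Transformed code:
def work(seq, tokens):
    limit = limit + 34 * 21
    if 15 == 0:
        items = tokens
    else:
        seq = limit
    tokens = 19 - seq
    r = []
    for data in tokens:
        if seq <= tokens:
            r.append(items)
    limit = limit - (seq + limit)
    for tokens in seq:
        r = r - (33 - items)
        tokens = tokens[items] * (tokens * 29)
    return seq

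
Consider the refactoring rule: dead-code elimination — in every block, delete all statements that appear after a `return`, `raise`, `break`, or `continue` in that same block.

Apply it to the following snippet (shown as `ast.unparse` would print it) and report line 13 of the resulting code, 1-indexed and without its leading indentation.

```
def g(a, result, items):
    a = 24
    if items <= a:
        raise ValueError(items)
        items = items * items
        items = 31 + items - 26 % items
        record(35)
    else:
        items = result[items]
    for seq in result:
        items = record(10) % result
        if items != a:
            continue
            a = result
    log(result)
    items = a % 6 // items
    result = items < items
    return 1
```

result = items < items

Transformed code:
def g(a, result, items):
    a = 24
    if items <= a:
        raise ValueError(items)
    else:
        items = result[items]
    for seq in result:
        items = record(10) % result
        if items != a:
            continue
    log(result)
    items = a % 6 // items
    result = items < items
    return 1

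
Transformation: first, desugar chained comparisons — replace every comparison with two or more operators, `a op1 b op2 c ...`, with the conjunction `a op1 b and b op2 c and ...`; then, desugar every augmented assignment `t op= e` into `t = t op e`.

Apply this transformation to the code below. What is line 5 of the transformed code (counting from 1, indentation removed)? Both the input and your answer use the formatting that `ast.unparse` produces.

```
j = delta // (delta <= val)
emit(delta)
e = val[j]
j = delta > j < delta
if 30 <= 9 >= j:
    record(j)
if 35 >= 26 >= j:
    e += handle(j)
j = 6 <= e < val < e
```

Transformed code:
j = delta // (delta <= val)
emit(delta)
e = val[j]
j = delta > j and j < delta
if 30 <= 9 and 9 >= j:
    record(j)
if 35 >= 26 and 26 >= j:
    e = e + handle(j)
j = 6 <= e and e < val and (val < e)

if 30 <= 9 and 9 >= j:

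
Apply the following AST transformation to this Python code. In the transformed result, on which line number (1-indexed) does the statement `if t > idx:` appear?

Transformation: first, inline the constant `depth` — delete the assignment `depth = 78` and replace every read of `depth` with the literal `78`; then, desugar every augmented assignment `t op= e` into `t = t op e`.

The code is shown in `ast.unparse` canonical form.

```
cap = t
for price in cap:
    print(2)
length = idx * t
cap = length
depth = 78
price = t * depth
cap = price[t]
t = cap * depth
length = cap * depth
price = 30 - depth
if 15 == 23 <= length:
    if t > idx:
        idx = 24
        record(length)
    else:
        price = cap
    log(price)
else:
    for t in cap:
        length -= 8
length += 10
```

Transformed code:
cap = t
for price in cap:
    print(2)
length = idx * t
cap = length
price = t * 78
cap = price[t]
t = cap * 78
length = cap * 78
price = 30 - 78
if 15 == 23 <= length:
    if t > idx:
        idx = 24
        record(length)
    else:
        price = cap
    log(price)
else:
    for t in cap:
        length = length - 8
length = length + 10

12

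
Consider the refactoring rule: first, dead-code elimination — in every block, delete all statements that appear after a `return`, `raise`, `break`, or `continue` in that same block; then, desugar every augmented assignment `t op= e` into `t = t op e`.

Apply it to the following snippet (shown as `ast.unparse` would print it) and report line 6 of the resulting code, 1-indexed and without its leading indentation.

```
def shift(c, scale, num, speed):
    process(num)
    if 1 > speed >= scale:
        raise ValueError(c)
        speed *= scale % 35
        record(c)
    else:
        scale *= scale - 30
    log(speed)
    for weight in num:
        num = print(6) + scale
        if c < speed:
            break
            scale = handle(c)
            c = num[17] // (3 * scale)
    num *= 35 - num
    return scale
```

Transformed code:
def shift(c, scale, num, speed):
    process(num)
    if 1 > speed >= scale:
        raise ValueError(c)
    else:
        scale = scale * (scale - 30)
    log(speed)
    for weight in num:
        num = print(6) + scale
        if c < speed:
            break
    num = num * (35 - num)
    return scale

scale = scale * (scale - 30)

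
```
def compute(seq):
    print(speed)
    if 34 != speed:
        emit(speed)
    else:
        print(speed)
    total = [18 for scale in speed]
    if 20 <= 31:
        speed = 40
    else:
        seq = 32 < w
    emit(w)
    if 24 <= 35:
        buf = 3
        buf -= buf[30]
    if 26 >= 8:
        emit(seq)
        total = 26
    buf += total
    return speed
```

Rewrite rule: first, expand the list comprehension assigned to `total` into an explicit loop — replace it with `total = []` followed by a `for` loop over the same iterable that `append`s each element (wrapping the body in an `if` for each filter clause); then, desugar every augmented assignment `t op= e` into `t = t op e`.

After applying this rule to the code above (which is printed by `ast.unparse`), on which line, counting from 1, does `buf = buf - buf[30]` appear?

Transformed code:
def compute(seq):
    print(speed)
    if 34 != speed:
        emit(speed)
    else:
        print(speed)
    total = []
    for scale in speed:
        total.append(18)
    if 20 <= 31:
        speed = 40
    else:
        seq = 32 < w
    emit(w)
    if 24 <= 35:
        buf = 3
        buf = buf - buf[30]
    if 26 >= 8:
        emit(seq)
        total = 26
    buf = buf + total
    return speed

17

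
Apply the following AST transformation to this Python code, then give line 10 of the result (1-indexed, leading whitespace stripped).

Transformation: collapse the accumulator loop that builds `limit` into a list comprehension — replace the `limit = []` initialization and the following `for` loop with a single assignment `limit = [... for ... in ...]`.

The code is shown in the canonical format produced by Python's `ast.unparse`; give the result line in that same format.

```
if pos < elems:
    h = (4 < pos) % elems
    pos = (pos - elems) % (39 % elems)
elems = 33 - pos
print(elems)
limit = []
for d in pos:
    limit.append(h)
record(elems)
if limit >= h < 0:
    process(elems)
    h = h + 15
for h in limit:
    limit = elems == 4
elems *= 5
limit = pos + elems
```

h = h + 15

Transformed code:
if pos < elems:
    h = (4 < pos) % elems
    pos = (pos - elems) % (39 % elems)
elems = 33 - pos
print(elems)
limit = [h for d in pos]
record(elems)
if limit >= h < 0:
    process(elems)
    h = h + 15
for h in limit:
    limit = elems == 4
elems *= 5
limit = pos + elems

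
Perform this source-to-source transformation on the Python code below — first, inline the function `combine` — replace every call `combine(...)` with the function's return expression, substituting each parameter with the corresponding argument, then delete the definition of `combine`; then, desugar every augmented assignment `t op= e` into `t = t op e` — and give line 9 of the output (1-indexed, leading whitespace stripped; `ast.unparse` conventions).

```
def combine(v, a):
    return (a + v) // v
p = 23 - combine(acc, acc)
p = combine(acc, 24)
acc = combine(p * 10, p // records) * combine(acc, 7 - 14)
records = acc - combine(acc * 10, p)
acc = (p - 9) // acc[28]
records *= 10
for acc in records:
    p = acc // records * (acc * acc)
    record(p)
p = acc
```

record(p)

Transformed code:
p = 23 - (acc + acc) // acc
p = (24 + acc) // acc
acc = (p // records + p * 10) // (p * 10) * ((7 - 14 + acc) // acc)
records = acc - (p + acc * 10) // (acc * 10)
acc = (p - 9) // acc[28]
records = records * 10
for acc in records:
    p = acc // records * (acc * acc)
    record(p)
p = acc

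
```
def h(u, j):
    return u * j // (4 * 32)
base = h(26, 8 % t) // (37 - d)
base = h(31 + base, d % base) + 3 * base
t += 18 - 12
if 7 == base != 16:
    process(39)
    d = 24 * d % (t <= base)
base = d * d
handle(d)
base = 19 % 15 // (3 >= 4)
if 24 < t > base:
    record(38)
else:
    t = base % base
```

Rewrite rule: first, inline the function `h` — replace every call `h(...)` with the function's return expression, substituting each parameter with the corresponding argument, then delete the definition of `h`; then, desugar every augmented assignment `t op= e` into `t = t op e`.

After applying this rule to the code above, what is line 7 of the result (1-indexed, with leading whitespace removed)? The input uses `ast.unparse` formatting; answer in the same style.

Transformed code:
base = 26 * (8 % t) // (4 * 32) // (37 - d)
base = (31 + base) * (d % base) // (4 * 32) + 3 * base
t = t + (18 - 12)
if 7 == base != 16:
    process(39)
    d = 24 * d % (t <= base)
base = d * d
handle(d)
base = 19 % 15 // (3 >= 4)
if 24 < t > base:
    record(38)
else:
    t = base % base

base = d * d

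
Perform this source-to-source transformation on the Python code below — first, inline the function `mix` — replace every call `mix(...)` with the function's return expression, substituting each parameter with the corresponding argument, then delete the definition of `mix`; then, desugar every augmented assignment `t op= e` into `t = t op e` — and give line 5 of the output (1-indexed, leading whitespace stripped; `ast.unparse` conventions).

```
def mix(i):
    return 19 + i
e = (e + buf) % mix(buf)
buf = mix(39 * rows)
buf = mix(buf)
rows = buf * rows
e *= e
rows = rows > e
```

Transformed code:
e = (e + buf) % (19 + buf)
buf = 19 + 39 * rows
buf = 19 + buf
rows = buf * rows
e = e * e
rows = rows > e

e = e * e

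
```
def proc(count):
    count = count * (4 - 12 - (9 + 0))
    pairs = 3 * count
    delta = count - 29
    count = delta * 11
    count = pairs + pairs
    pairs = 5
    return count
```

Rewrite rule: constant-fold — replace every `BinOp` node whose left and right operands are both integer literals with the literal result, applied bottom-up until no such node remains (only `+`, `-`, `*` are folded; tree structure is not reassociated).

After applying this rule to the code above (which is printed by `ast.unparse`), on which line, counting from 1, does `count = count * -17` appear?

Transformed code:
def proc(count):
    count = count * -17
    pairs = 3 * count
    delta = count - 29
    count = delta * 11
    count = pairs + pairs
    pairs = 5
    return count

2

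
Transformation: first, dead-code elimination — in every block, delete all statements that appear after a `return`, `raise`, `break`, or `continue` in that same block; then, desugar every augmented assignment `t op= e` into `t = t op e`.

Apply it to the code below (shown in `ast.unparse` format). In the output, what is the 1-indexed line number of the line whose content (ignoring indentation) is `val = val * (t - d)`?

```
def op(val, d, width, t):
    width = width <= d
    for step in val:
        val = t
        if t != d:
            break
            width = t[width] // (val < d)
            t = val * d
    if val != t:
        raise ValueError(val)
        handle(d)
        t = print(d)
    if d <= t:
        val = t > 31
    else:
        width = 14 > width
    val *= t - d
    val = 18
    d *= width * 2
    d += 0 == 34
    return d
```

Transformed code:
def op(val, d, width, t):
    width = width <= d
    for step in val:
        val = t
        if t != d:
            break
    if val != t:
        raise ValueError(val)
    if d <= t:
        val = t > 31
    else:
        width = 14 > width
    val = val * (t - d)
    val = 18
    d = d * (width * 2)
    d = d + (0 == 34)
    return d

13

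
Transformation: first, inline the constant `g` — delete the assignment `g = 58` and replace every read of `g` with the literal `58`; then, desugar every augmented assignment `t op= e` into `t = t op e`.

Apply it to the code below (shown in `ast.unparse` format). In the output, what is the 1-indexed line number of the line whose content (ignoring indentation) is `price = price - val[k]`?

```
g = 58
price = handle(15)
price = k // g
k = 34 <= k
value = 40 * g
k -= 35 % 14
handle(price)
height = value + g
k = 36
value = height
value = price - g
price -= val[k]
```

11

Transformed code:
price = handle(15)
price = k // 58
k = 34 <= k
value = 40 * 58
k = k - 35 % 14
handle(price)
height = value + 58
k = 36
value = height
value = price - 58
price = price - val[k]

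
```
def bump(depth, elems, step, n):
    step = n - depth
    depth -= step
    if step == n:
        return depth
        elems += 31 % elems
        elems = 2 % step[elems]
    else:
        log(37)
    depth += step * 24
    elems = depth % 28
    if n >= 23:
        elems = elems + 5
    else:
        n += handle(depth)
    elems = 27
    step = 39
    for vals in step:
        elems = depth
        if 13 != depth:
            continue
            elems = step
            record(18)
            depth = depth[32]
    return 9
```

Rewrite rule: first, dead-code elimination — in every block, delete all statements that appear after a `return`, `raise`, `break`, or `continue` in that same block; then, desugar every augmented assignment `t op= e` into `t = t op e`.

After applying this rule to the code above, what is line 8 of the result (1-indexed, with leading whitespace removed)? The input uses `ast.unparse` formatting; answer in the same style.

depth = depth + step * 24

Transformed code:
def bump(depth, elems, step, n):
    step = n - depth
    depth = depth - step
    if step == n:
        return depth
    else:
        log(37)
    depth = depth + step * 24
    elems = depth % 28
    if n >= 23:
        elems = elems + 5
    else:
        n = n + handle(depth)
    elems = 27
    step = 39
    for vals in step:
        elems = depth
        if 13 != depth:
            continue
    return 9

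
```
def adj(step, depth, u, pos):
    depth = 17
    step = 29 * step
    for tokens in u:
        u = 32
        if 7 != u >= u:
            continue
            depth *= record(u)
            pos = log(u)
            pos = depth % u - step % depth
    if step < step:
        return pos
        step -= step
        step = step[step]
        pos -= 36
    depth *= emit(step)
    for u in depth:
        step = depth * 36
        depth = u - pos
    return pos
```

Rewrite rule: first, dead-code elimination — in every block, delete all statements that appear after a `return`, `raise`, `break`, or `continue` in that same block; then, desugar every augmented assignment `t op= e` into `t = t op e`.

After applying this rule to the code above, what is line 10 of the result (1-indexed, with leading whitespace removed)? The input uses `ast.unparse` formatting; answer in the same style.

depth = depth * emit(step)

Transformed code:
def adj(step, depth, u, pos):
    depth = 17
    step = 29 * step
    for tokens in u:
        u = 32
        if 7 != u >= u:
            continue
    if step < step:
        return pos
    depth = depth * emit(step)
    for u in depth:
        step = depth * 36
        depth = u - pos
    return pos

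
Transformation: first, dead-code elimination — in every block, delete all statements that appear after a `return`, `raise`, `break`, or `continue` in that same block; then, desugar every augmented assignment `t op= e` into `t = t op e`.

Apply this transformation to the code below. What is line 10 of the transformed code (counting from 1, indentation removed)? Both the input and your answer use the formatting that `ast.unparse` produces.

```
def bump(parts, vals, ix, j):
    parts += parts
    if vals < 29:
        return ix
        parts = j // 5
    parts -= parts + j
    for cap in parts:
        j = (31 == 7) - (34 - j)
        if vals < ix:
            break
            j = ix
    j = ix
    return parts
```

Transformed code:
def bump(parts, vals, ix, j):
    parts = parts + parts
    if vals < 29:
        return ix
    parts = parts - (parts + j)
    for cap in parts:
        j = (31 == 7) - (34 - j)
        if vals < ix:
            break
    j = ix
    return parts

j = ix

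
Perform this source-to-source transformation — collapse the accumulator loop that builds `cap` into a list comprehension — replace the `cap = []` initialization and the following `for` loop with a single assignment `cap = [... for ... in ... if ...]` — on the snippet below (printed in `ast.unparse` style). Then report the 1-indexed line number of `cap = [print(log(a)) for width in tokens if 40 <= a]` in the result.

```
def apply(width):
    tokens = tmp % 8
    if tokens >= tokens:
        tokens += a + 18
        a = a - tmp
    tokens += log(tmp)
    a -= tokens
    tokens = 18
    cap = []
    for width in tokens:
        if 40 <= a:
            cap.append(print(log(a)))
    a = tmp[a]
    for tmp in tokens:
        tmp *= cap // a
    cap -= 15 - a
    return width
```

9

Transformed code:
def apply(width):
    tokens = tmp % 8
    if tokens >= tokens:
        tokens += a + 18
        a = a - tmp
    tokens += log(tmp)
    a -= tokens
    tokens = 18
    cap = [print(log(a)) for width in tokens if 40 <= a]
    a = tmp[a]
    for tmp in tokens:
        tmp *= cap // a
    cap -= 15 - a
    return width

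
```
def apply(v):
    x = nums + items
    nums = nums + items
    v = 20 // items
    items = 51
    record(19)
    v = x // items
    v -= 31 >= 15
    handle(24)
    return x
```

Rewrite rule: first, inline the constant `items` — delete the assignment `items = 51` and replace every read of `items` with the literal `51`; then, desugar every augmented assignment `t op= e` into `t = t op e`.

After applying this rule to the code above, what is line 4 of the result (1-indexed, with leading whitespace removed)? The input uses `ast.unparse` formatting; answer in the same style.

v = 20 // 51

Transformed code:
def apply(v):
    x = nums + 51
    nums = nums + 51
    v = 20 // 51
    record(19)
    v = x // 51
    v = v - (31 >= 15)
    handle(24)
    return x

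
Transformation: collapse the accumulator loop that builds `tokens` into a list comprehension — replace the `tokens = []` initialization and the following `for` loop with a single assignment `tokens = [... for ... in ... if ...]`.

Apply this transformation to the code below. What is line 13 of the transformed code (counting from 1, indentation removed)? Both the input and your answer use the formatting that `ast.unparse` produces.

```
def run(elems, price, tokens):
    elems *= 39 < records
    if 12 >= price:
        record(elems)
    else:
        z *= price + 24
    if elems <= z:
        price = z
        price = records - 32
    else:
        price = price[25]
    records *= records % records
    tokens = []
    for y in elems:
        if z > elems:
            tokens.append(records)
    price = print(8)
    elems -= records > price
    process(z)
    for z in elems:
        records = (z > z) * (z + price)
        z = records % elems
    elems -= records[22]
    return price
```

Transformed code:
def run(elems, price, tokens):
    elems *= 39 < records
    if 12 >= price:
        record(elems)
    else:
        z *= price + 24
    if elems <= z:
        price = z
        price = records - 32
    else:
        price = price[25]
    records *= records % records
    tokens = [records for y in elems if z > elems]
    price = print(8)
    elems -= records > price
    process(z)
    for z in elems:
        records = (z > z) * (z + price)
        z = records % elems
    elems -= records[22]
    return price

tokens = [records for y in elems if z > elems]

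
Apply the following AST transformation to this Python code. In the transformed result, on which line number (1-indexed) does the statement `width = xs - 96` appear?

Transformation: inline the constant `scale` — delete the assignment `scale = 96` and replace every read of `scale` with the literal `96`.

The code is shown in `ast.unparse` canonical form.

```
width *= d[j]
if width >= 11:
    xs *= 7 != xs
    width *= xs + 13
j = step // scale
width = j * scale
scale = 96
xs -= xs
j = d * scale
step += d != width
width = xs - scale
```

Transformed code:
width *= d[j]
if width >= 11:
    xs *= 7 != xs
    width *= xs + 13
j = step // 96
width = j * 96
xs -= xs
j = d * 96
step += d != width
width = xs - 96

10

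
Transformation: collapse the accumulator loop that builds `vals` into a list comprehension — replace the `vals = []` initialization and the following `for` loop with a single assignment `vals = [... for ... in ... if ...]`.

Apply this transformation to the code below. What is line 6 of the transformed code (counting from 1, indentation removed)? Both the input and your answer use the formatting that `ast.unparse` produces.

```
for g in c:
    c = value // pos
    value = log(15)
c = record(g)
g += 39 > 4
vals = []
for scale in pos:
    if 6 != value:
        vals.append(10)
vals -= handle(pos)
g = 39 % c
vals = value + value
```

Transformed code:
for g in c:
    c = value // pos
    value = log(15)
c = record(g)
g += 39 > 4
vals = [10 for scale in pos if 6 != value]
vals -= handle(pos)
g = 39 % c
vals = value + value

vals = [10 for scale in pos if 6 != value]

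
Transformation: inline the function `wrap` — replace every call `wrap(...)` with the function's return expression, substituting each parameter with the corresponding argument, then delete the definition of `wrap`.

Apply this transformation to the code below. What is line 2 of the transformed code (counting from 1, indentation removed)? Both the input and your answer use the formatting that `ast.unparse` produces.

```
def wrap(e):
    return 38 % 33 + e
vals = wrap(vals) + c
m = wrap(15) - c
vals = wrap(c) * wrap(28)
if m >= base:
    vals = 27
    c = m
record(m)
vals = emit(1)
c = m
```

m = 38 % 33 + 15 - c

Transformed code:
vals = 38 % 33 + vals + c
m = 38 % 33 + 15 - c
vals = (38 % 33 + c) * (38 % 33 + 28)
if m >= base:
    vals = 27
    c = m
record(m)
vals = emit(1)
c = m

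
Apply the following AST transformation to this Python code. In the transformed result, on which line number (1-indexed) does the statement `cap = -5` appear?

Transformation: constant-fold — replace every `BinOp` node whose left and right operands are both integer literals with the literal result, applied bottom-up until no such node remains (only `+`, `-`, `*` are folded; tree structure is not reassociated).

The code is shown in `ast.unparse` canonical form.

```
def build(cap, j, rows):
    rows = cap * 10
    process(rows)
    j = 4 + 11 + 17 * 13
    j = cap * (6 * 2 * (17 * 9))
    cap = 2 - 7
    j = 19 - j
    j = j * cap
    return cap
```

Transformed code:
def build(cap, j, rows):
    rows = cap * 10
    process(rows)
    j = 236
    j = cap * 1836
    cap = -5
    j = 19 - j
    j = j * cap
    return cap

6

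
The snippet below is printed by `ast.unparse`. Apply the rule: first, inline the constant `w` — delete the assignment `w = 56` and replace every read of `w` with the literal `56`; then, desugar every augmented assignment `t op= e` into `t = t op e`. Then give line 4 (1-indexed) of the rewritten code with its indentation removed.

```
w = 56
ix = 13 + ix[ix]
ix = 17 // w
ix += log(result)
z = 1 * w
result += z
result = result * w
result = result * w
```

z = 1 * 56

Transformed code:
ix = 13 + ix[ix]
ix = 17 // 56
ix = ix + log(result)
z = 1 * 56
result = result + z
result = result * 56
result = result * 56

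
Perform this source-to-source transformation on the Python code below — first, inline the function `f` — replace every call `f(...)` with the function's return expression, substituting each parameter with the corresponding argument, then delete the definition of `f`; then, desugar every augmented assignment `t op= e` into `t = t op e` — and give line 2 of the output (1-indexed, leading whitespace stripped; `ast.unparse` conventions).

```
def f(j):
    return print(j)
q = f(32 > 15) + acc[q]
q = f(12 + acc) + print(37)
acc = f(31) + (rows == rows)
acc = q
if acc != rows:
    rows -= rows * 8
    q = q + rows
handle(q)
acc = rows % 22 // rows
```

q = print(12 + acc) + print(37)

Transformed code:
q = print(32 > 15) + acc[q]
q = print(12 + acc) + print(37)
acc = print(31) + (rows == rows)
acc = q
if acc != rows:
    rows = rows - rows * 8
    q = q + rows
handle(q)
acc = rows % 22 // rows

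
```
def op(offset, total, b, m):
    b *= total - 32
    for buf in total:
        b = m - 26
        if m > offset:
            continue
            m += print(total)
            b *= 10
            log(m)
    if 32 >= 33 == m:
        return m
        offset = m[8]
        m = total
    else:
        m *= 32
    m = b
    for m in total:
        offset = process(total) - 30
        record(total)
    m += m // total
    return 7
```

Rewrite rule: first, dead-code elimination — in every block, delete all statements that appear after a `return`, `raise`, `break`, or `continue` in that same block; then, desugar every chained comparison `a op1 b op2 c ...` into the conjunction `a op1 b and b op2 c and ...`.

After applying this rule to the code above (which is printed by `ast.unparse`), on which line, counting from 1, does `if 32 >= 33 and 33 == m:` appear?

7

Transformed code:
def op(offset, total, b, m):
    b *= total - 32
    for buf in total:
        b = m - 26
        if m > offset:
            continue
    if 32 >= 33 and 33 == m:
        return m
    else:
        m *= 32
    m = b
    for m in total:
        offset = process(total) - 30
        record(total)
    m += m // total
    return 7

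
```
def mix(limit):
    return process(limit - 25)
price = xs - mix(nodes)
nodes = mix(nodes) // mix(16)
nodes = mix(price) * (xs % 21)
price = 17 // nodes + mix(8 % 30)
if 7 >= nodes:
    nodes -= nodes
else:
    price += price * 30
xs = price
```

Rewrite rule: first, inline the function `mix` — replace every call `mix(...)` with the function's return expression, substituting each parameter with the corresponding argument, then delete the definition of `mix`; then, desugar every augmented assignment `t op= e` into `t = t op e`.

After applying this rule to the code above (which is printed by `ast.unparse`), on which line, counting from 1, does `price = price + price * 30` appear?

Transformed code:
price = xs - process(nodes - 25)
nodes = process(nodes - 25) // process(16 - 25)
nodes = process(price - 25) * (xs % 21)
price = 17 // nodes + process(8 % 30 - 25)
if 7 >= nodes:
    nodes = nodes - nodes
else:
    price = price + price * 30
xs = price

8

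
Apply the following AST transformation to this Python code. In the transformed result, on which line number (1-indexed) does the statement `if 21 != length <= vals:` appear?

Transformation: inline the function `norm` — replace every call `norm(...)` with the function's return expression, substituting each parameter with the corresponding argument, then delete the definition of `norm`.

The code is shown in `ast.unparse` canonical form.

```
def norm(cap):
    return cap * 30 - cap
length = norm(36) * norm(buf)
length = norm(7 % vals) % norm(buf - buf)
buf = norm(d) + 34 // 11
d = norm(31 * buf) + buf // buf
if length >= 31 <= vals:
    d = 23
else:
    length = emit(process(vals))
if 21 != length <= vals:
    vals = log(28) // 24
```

9

Transformed code:
length = (36 * 30 - 36) * (buf * 30 - buf)
length = (7 % vals * 30 - 7 % vals) % ((buf - buf) * 30 - (buf - buf))
buf = d * 30 - d + 34 // 11
d = 31 * buf * 30 - 31 * buf + buf // buf
if length >= 31 <= vals:
    d = 23
else:
    length = emit(process(vals))
if 21 != length <= vals:
    vals = log(28) // 24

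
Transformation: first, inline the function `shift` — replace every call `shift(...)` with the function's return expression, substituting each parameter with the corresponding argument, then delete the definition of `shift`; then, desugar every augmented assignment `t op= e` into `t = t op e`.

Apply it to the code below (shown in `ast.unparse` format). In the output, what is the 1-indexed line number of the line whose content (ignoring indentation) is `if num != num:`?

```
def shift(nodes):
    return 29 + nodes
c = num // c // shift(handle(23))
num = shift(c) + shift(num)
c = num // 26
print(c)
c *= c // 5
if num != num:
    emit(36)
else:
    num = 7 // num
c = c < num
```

Transformed code:
c = num // c // (29 + handle(23))
num = 29 + c + (29 + num)
c = num // 26
print(c)
c = c * (c // 5)
if num != num:
    emit(36)
else:
    num = 7 // num
c = c < num

6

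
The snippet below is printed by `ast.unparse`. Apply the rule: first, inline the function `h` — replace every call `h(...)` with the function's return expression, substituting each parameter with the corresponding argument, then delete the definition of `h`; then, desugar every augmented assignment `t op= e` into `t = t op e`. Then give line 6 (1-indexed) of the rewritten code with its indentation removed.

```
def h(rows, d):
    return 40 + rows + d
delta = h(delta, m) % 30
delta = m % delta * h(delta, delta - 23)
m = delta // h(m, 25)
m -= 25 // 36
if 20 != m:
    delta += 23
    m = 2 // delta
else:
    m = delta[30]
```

Transformed code:
delta = (40 + delta + m) % 30
delta = m % delta * (40 + delta + (delta - 23))
m = delta // (40 + m + 25)
m = m - 25 // 36
if 20 != m:
    delta = delta + 23
    m = 2 // delta
else:
    m = delta[30]

delta = delta + 23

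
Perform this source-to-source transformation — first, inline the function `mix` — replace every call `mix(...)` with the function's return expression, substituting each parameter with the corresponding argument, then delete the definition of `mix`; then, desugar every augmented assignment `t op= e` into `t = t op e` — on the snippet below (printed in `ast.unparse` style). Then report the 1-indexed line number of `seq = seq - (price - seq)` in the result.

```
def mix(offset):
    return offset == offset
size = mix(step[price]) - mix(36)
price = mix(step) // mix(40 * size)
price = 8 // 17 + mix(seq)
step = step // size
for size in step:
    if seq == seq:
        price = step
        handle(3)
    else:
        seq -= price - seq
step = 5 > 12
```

Transformed code:
size = (step[price] == step[price]) - (36 == 36)
price = (step == step) // (40 * size == 40 * size)
price = 8 // 17 + (seq == seq)
step = step // size
for size in step:
    if seq == seq:
        price = step
        handle(3)
    else:
        seq = seq - (price - seq)
step = 5 > 12

10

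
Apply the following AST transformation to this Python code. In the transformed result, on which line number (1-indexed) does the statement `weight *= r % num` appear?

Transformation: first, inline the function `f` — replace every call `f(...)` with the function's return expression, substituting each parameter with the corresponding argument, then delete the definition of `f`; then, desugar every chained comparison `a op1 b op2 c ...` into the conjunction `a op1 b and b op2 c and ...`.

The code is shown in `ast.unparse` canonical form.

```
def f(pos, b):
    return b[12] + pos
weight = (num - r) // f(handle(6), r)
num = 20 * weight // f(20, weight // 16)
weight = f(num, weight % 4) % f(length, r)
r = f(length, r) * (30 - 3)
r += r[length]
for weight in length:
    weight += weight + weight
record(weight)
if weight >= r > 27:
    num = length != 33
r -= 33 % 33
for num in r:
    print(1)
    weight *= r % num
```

14

Transformed code:
weight = (num - r) // (r[12] + handle(6))
num = 20 * weight // ((weight // 16)[12] + 20)
weight = ((weight % 4)[12] + num) % (r[12] + length)
r = (r[12] + length) * (30 - 3)
r += r[length]
for weight in length:
    weight += weight + weight
record(weight)
if weight >= r and r > 27:
    num = length != 33
r -= 33 % 33
for num in r:
    print(1)
    weight *= r % num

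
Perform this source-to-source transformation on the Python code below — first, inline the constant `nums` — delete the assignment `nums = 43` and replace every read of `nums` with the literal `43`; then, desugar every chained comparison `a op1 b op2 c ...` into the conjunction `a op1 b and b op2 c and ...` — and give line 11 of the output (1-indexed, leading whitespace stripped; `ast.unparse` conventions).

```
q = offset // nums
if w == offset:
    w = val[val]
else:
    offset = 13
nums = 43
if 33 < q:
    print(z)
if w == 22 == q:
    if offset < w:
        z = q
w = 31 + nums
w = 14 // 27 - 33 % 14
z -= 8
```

w = 31 + 43

Transformed code:
q = offset // 43
if w == offset:
    w = val[val]
else:
    offset = 13
if 33 < q:
    print(z)
if w == 22 and 22 == q:
    if offset < w:
        z = q
w = 31 + 43
w = 14 // 27 - 33 % 14
z -= 8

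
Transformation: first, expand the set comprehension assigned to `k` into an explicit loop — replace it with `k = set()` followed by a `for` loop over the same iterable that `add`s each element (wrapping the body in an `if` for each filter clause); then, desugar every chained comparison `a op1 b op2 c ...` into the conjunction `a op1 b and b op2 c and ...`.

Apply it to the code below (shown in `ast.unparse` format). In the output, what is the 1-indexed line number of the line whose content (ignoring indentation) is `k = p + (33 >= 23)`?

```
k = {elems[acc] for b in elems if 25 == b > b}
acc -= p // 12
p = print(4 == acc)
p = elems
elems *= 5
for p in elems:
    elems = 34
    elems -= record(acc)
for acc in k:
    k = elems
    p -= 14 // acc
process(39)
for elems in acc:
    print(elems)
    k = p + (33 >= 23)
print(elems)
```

Transformed code:
k = set()
for b in elems:
    if 25 == b and b > b:
        k.add(elems[acc])
acc -= p // 12
p = print(4 == acc)
p = elems
elems *= 5
for p in elems:
    elems = 34
    elems -= record(acc)
for acc in k:
    k = elems
    p -= 14 // acc
process(39)
for elems in acc:
    print(elems)
    k = p + (33 >= 23)
print(elems)

18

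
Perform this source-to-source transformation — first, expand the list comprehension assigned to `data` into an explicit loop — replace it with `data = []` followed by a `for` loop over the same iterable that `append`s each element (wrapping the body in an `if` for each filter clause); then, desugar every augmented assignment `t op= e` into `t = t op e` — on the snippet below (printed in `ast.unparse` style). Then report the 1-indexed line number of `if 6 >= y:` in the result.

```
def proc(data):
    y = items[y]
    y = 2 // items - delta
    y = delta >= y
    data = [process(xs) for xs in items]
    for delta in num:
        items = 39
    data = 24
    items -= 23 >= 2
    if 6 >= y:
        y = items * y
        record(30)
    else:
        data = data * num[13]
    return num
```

Transformed code:
def proc(data):
    y = items[y]
    y = 2 // items - delta
    y = delta >= y
    data = []
    for xs in items:
        data.append(process(xs))
    for delta in num:
        items = 39
    data = 24
    items = items - (23 >= 2)
    if 6 >= y:
        y = items * y
        record(30)
    else:
        data = data * num[13]
    return num

12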